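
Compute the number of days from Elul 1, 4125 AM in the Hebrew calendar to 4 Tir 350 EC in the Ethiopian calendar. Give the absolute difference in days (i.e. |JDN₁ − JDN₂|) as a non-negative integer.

2775

JDN of the first date = 1854591.
JDN of the second date = 1851816.
|1851816 − 1854591| = 2775.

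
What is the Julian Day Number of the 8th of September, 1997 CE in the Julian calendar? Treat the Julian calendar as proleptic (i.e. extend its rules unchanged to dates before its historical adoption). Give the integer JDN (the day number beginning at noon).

2450713

Equivalently 21 September 1997 (Gregorian).
JDN 2299161 is 15 October 1582 CE (Gregorian); the target day is +151552 days from there, so JDN = 2450713.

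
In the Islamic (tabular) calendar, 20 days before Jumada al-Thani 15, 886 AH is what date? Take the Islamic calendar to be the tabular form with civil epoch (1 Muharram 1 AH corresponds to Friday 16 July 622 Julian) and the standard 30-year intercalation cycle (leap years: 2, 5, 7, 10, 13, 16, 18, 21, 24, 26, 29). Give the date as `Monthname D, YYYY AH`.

Jumada al-Awwal 25, 886 AH

Counting 20 days back from JDN 2262216 reaches JDN 2262196, which is Jumada al-Awwal 25, 886 AH.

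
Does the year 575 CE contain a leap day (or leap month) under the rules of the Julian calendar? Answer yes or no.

575 mod 4 = 3, so it is a common year in the Julian calendar.

no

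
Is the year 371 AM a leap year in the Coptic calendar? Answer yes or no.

yes

371 mod 4 = 3; in the Coptic calendar a year is leap when year mod 4 = 3, so it is a leap year.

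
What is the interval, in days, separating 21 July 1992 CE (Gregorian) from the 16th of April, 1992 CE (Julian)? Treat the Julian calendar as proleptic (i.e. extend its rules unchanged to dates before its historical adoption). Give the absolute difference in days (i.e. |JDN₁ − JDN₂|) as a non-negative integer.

83

First date → JDN 2448825; second date → JDN 2448742.
The interval is |2448825 − 2448742| = 83 days.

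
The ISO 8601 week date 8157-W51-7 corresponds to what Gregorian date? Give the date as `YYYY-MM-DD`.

ISO week 1 of 8157 is the week containing the first Thursday of 8157.
Week 51, day 7 (Sunday) lands on 8157-12-25.

8157-12-25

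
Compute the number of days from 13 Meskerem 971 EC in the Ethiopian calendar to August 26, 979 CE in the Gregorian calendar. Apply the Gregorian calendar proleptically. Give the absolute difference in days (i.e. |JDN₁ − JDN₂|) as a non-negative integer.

JDN of the first date = 2078525.
JDN of the second date = 2078870.
|2078870 − 2078525| = 345.

345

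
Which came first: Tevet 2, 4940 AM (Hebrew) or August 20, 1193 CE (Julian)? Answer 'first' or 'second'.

First date → JDN 2152024; second date → JDN 2157033.
JDN 2152024 < JDN 2157033, so the first date is earlier.

first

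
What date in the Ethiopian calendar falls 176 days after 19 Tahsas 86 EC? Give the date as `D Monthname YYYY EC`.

The starting date is JDN 1755375; 1755375 + 176 = 1755551.
JDN 1755551 corresponds to 15 Sene 86 EC.

15 Sene 86 EC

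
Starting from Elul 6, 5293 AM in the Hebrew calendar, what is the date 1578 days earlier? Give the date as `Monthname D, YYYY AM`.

Iyar 23, 5289 AM

JDN of Elul 6, 5293 AM = 2281225.
2281225 − 1578 = 2279647.
JDN 2279647 in the Hebrew calendar is Iyar 23, 5289 AM.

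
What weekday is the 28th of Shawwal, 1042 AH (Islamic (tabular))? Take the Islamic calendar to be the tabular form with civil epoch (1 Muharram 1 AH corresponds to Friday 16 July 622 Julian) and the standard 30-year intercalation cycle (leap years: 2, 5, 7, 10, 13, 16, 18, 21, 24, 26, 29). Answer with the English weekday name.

Equivalently 8 May 1633 Gregorian, JDN 2317629.
Since JDN mod 7 = 6 (0 = Monday), the day is Sunday.

Sunday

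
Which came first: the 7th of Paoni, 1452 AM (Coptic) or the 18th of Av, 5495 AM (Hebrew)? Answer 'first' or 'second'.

second

Converting both to JDN: 2355284 vs 2354973; the smaller is the second.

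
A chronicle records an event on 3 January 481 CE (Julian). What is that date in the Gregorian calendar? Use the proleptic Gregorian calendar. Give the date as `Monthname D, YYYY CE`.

January 4, 481 CE

At this point the Julian calendar is 1 day behind the Gregorian.
3 January 481 Julian + 1 day → 4 January 481 Gregorian.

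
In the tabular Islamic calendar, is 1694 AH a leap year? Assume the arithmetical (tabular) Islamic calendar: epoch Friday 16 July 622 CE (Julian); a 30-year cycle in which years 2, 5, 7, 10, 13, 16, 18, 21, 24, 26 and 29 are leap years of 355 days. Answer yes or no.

no

Year 1694 AH is year 14 of its 30-year cycle; leap positions are 2, 5, 7, 10, 13, 16, 18, 21, 24, 26, 29, so it is a common year (354 days).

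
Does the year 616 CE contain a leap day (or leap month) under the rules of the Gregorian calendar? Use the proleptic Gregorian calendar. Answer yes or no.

yes

616 is divisible by 4 and not by 100, so it is a leap year.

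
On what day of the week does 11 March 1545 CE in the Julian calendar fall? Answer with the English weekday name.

Equivalently 21 March 1545 Gregorian, JDN 2285439.
Since JDN mod 7 = 2 (0 = Monday), the day is Wednesday.

Wednesday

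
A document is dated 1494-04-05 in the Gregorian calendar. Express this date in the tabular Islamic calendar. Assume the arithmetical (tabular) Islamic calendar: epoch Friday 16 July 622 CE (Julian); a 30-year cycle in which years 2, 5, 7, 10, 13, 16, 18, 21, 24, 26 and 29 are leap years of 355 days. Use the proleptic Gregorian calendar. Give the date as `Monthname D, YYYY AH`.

Jumada al-Thani 19, 899 AH

Both dates share Julian Day Number 2266827; in the tabular Islamic calendar that is 19 Jumada al-Thani 899 AH.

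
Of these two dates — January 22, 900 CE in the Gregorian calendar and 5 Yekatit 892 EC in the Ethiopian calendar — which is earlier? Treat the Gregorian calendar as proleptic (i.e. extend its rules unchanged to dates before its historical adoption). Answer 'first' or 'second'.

first

Converting both to JDN: 2049800 vs 2049813; the smaller is the first.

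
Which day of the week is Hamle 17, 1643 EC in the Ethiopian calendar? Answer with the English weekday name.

Equivalently 21 July 1651 Gregorian, JDN 2324277.
Since JDN mod 7 = 4 (0 = Monday), the day is Friday.

Friday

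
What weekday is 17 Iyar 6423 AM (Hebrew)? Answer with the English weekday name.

Saturday

In the Gregorian calendar this is 16 May 2663 (JDN 2693836).
Since JDN mod 7 = 5 (0 = Monday), the day is Saturday.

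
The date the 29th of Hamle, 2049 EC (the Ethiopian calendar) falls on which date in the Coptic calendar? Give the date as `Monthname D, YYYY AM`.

Epip 29, 1773 AM

Both dates share Julian Day Number 2472581; in the Coptic calendar that is 29 Epip 1773 AM.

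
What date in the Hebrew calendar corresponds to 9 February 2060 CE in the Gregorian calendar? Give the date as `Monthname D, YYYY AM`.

Both dates share Julian Day Number 2473499; in the Hebrew calendar that is 8 Adar I 5820 AM.

Adar I 8, 5820 AM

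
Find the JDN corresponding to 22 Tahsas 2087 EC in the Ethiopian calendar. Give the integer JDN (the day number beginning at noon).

In the Gregorian calendar the same day is 31 December 2094.
JDN 2400001 is 17 November 1858 CE (Gregorian), MJD 0; the target day is +86242 days from there, so JDN = 2486243.

2486243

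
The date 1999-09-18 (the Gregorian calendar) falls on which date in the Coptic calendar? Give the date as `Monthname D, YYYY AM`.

Thout 7, 1716 AM

Both dates share Julian Day Number 2451440; in the Coptic calendar that is 7 Thout 1716 AM.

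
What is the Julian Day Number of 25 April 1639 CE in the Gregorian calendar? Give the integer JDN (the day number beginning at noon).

2319807

JDN 2400001 is 17 November 1858 CE (Gregorian), MJD 0; the target day is −80194 days from there, so JDN = 2319807.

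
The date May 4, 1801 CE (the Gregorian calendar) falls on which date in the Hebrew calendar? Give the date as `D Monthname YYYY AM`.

Both dates share Julian Day Number 2378985; in the Hebrew calendar that is 21 Iyar 5561 AM.

21 Iyar 5561 AM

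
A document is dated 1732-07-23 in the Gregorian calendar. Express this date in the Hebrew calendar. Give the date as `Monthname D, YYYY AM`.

Julian Day Number of the source date = 2353864.
Converting JDN 2353864 to the Hebrew calendar gives 1 Av 5492 AM.

Av 1, 5492 AM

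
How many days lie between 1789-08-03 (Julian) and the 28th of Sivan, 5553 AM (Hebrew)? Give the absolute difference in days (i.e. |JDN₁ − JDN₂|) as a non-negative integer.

1394

First date → JDN 2374705; second date → JDN 2376099.
The interval is |2374705 − 2376099| = 1394 days.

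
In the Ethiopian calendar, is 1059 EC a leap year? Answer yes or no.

1059 mod 4 = 3; in the Ethiopian calendar a year is leap when year mod 4 = 3, so it is a leap year.

yes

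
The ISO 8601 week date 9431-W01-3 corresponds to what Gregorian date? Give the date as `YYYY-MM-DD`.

9431-01-05

ISO week 1 of 9431 is the week containing the first Thursday of 9431.
Week 1, day 3 (Wednesday) lands on 9431-01-05.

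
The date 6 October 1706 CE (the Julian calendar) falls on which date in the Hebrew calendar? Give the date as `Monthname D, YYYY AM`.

Cheshvan 9, 5467 AM

The source date corresponds to 17 October 1706 in the Gregorian calendar (JDN 2344453).
That day falls on 9 Cheshvan 5467 AM in the Hebrew calendar.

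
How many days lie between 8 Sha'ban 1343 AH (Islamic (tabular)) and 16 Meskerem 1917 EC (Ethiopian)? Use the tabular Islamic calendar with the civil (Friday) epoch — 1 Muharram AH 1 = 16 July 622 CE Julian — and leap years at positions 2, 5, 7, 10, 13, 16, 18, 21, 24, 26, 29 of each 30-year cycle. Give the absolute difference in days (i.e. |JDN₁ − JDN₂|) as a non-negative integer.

First date → JDN 2424214; second date → JDN 2424055.
The interval is |2424214 − 2424055| = 159 days.

159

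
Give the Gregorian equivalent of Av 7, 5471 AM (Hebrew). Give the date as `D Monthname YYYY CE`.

23 July 1711 CE

Julian Day Number of the source date = 2346193.
Converting JDN 2346193 to the Gregorian calendar gives 23 July 1711 CE.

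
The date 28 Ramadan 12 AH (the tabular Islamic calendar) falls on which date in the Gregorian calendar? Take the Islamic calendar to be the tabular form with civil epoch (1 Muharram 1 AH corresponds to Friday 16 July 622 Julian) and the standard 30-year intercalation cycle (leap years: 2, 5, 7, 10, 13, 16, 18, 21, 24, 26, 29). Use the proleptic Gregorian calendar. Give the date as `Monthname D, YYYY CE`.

Both dates share Julian Day Number 1952601; in the Gregorian calendar that is 9 December 633 CE.

December 9, 633 CE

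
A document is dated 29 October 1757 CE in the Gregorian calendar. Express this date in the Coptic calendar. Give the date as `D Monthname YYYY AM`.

Both dates share Julian Day Number 2363093; in the Coptic calendar that is 21 Paopi 1474 AM.

21 Paopi 1474 AM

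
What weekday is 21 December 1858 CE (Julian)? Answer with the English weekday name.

This is JDN 2400047 (2 January 1859 Gregorian).
Since JDN mod 7 = 6 (0 = Monday), the day is Sunday.

Sunday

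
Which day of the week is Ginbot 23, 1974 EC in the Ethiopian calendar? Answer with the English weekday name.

This is JDN 2445121 (31 May 1982 Gregorian).
2445121 ≡ 0 (mod 7); counting from Monday = 0 gives Monday.

Monday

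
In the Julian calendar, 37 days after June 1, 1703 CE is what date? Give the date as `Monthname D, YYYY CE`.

July 8, 1703 CE

Counting 37 days forward from JDN 2343230 reaches JDN 2343267, which is July 8, 1703 CE.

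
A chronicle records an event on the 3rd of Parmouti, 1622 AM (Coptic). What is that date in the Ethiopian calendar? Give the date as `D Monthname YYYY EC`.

3 Miyazya 1898 EC

Both dates share Julian Day Number 2417312; in the Ethiopian calendar that is 3 Miyazya 1898 EC.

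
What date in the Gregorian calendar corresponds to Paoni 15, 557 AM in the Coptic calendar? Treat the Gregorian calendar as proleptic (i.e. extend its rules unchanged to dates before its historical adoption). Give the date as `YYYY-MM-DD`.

Julian Day Number of the source date = 2028393.
Converting JDN 2028393 to the Gregorian calendar gives 13 June 841 CE.

0841-06-13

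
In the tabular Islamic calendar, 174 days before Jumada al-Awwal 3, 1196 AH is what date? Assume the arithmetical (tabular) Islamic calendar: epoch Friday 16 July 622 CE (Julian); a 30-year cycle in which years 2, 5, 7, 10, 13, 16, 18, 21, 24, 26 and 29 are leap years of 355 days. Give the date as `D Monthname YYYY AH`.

Counting 174 days back from JDN 2372028 reaches JDN 2371854, which is 6 Dhu al-Qa'dah 1195 AH.

6 Dhu al-Qa'dah 1195 AH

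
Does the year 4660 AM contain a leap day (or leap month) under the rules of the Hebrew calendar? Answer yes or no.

no

Hebrew year 4660 is year 5 of its 19-year Metonic cycle; leap years are at positions 3, 6, 8, 11, 14, 17, 19, so it is a common year (12 months).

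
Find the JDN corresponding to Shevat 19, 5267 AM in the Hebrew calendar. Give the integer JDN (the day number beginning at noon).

In the proleptic Gregorian calendar the same day is 11 February 1507.
JDN 2451545 is 1 January 2000 CE (Gregorian); the target day is −180024 days from there, so JDN = 2271521.

2271521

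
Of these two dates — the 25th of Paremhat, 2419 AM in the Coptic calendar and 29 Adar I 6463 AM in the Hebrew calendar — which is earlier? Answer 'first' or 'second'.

Converting both to JDN: 2708408 vs 2708377; the smaller is the second.

second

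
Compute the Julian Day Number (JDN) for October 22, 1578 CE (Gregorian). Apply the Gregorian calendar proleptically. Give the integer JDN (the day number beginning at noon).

JDN 2299161 is 15 October 1582 CE (Gregorian); the target day is −1454 days from there, so JDN = 2297707.

2297707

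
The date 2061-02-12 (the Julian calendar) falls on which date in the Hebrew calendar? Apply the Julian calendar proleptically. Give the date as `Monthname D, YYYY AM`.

Adar 5, 5821 AM

The source date corresponds to 25 February 2061 in the Gregorian calendar (JDN 2473881).
That day falls on 5 Adar 5821 AM in the Hebrew calendar.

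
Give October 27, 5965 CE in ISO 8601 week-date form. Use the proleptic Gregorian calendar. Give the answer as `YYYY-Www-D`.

The weekday is Wednesday (ISO weekday 3).
That Wednesday belongs to ISO week 43 of ISO year 5965.

5965-W43-3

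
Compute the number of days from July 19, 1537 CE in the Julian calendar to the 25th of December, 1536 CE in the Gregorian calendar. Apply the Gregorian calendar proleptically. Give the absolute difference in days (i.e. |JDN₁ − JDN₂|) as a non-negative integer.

JDN of the first date = 2282647.
JDN of the second date = 2282431.
|2282431 − 2282647| = 216.

216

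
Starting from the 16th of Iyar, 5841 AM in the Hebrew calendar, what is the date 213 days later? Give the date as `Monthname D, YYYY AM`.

The starting date is JDN 2481275; 2481275 + 213 = 2481488.
JDN 2481488 corresponds to Kislev 22, 5842 AM.

Kislev 22, 5842 AM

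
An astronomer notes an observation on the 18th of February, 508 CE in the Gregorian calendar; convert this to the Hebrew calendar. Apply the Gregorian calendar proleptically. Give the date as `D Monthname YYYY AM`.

29 Shevat 4268 AM

Julian Day Number of the source date = 1906651.
Converting JDN 1906651 to the Hebrew calendar gives 29 Shevat 4268 AM.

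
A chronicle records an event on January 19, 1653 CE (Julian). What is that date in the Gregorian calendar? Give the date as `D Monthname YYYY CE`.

29 January 1653 CE

For dates in this range the Gregorian date is 10 days ahead of the Julian.
19 January 1653 Julian + 10 days → 29 January 1653 Gregorian.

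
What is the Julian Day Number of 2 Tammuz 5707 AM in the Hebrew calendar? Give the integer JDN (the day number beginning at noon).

2432357

In the Gregorian calendar the same day is 20 June 1947.
JDN 2400001 is 17 November 1858 CE (Gregorian), MJD 0; the target day is +32356 days from there, so JDN = 2432357.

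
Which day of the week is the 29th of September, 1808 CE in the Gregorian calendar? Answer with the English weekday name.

Thursday

Since JDN mod 7 = 3 (0 = Monday), the day is Thursday.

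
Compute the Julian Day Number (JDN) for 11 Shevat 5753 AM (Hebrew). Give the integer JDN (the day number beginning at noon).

In the Gregorian calendar the same day is 2 February 1993.
JDN 2299161 is 15 October 1582 CE (Gregorian); the target day is +149860 days from there, so JDN = 2449021.

2449021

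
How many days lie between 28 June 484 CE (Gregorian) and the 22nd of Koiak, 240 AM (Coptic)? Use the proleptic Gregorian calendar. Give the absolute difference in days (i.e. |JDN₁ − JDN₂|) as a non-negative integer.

JDN of the first date = 1898017.
JDN of the second date = 1912436.
|1912436 − 1898017| = 14419.

14419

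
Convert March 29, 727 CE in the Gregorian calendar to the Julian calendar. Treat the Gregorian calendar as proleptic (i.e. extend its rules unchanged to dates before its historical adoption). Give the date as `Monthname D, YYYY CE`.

March 25, 727 CE

The Julian–Gregorian offset here is 4 days (Julian trailing).
29 March 727 Gregorian − 4 days → 25 March 727 Julian.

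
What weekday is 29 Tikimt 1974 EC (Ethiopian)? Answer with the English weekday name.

Sunday

Equivalently 8 November 1981 Gregorian, JDN 2444917.
Since JDN mod 7 = 6 (0 = Monday), the day is Sunday.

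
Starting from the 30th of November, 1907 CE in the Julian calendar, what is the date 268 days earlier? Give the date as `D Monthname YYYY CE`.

JDN of the 30th of November, 1907 CE = 2417923.
2417923 − 268 = 2417655.
JDN 2417655 in the Julian calendar is 7 March 1907 CE.

7 March 1907 CE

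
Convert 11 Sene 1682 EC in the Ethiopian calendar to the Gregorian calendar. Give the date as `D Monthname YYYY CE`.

Julian Day Number of the source date = 2338486.
Converting JDN 2338486 to the Gregorian calendar gives 15 June 1690 CE.

15 June 1690 CE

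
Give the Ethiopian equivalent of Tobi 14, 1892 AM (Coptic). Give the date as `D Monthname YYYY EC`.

14 Tir 2168 EC

Julian Day Number of the source date = 2515851.
Converting JDN 2515851 to the Ethiopian calendar gives 14 Tir 2168 EC.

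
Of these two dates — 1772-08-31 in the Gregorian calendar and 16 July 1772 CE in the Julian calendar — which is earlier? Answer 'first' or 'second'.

Converting both to JDN: 2368513 vs 2368478; the smaller is the second.

second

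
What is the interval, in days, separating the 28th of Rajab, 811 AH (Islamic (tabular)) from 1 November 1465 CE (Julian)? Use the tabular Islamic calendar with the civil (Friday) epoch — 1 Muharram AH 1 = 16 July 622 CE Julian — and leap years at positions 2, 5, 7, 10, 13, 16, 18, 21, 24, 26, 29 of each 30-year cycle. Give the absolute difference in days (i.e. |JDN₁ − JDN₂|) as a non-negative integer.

First date → JDN 2235681; second date → JDN 2256454.
The interval is |2235681 − 2256454| = 20773 days.

20773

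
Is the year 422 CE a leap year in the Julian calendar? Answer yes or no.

422 mod 4 = 2, so it is a common year in the Julian calendar.

no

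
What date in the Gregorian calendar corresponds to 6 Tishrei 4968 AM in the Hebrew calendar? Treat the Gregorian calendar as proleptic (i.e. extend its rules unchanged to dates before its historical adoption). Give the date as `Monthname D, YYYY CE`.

October 6, 1207 CE

Julian Day Number of the source date = 2162186.
Converting JDN 2162186 to the Gregorian calendar gives 6 October 1207 CE.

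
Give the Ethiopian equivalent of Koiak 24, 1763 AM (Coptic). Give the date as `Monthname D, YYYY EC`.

The source date corresponds to 2 January 2047 in the Gregorian calendar (JDN 2468713).
That day falls on 24 Tahsas 2039 EC in the Ethiopian calendar.

Tahsas 24, 2039 EC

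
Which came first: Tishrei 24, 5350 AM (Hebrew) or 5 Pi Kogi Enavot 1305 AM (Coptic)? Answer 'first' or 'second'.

second

First date → JDN 2301707; second date → JDN 2301680.
JDN 2301680 < JDN 2301707, so the second date is earlier.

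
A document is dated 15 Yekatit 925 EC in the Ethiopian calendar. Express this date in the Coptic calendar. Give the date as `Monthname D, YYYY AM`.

Julian Day Number of the source date = 2061876.
Converting JDN 2061876 to the Coptic calendar gives 15 Meshir 649 AM.

Meshir 15, 649 AM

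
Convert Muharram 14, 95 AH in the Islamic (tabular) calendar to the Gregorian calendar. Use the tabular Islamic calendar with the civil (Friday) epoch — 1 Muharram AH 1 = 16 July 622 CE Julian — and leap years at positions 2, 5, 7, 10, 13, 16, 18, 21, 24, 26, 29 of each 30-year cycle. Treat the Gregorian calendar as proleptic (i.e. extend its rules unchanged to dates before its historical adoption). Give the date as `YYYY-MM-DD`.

Both dates share Julian Day Number 1981763; in the Gregorian calendar that is 13 October 713 CE.

0713-10-13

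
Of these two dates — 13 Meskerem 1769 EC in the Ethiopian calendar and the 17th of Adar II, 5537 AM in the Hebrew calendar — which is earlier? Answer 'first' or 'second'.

first

First date → JDN 2369995; second date → JDN 2370181.
JDN 2369995 < JDN 2370181, so the first date is earlier.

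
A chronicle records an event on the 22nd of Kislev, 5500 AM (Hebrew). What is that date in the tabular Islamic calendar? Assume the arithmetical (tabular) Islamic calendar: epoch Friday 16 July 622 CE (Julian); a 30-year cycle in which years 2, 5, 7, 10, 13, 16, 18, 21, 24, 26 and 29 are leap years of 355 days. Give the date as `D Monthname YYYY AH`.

Both dates share Julian Day Number 2356573; in the tabular Islamic calendar that is 22 Ramadan 1152 AH.

22 Ramadan 1152 AH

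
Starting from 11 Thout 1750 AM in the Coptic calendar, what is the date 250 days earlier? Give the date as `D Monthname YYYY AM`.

JDN of 11 Thout 1750 AM = 2463862.
2463862 − 250 = 2463612.
JDN 2463612 in the Coptic calendar is 6 Tobi 1749 AM.

6 Tobi 1749 AM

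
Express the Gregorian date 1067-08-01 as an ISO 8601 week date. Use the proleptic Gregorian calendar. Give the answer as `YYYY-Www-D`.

1067-W31-4

The weekday is Thursday (ISO weekday 4).
That Thursday belongs to ISO week 31 of ISO year 1067.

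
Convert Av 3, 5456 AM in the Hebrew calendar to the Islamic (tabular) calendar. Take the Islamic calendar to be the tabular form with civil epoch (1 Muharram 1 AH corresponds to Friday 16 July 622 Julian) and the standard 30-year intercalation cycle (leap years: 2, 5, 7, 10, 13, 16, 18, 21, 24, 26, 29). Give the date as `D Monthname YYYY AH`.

Julian Day Number of the source date = 2340725.
Converting JDN 2340725 to the tabular Islamic calendar gives 2 Muharram 1108 AH.

2 Muharram 1108 AH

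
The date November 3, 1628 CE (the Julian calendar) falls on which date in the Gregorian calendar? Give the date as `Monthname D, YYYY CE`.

For dates in this range the Gregorian date is 10 days ahead of the Julian.
3 November 1628 Julian + 10 days → 13 November 1628 Gregorian.

November 13, 1628 CE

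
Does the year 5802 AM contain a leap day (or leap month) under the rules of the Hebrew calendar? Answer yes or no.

no

Hebrew year 5802 is year 7 of its 19-year Metonic cycle; leap years are at positions 3, 6, 8, 11, 14, 17, 19, so it is a common year (12 months).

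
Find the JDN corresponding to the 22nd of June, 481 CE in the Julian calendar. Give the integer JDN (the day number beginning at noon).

Equivalently 23 June 481 (proleptic Gregorian).
JDN 2400001 is 17 November 1858 CE (Gregorian), MJD 0; the target day is −503085 days from there, so JDN = 1896916.

1896916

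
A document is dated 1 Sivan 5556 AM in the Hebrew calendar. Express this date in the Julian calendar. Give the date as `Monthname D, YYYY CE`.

May 27, 1796 CE

Julian Day Number of the source date = 2377194.
Converting JDN 2377194 to the Julian calendar gives 27 May 1796 CE.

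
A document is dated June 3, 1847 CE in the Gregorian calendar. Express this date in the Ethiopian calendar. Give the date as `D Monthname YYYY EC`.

Both dates share Julian Day Number 2395816; in the Ethiopian calendar that is 27 Ginbot 1839 EC.

27 Ginbot 1839 EC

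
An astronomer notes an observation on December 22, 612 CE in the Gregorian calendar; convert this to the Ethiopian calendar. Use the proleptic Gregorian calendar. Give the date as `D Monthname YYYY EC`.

23 Tahsas 605 EC

Julian Day Number of the source date = 1944944.
Converting JDN 1944944 to the Ethiopian calendar gives 23 Tahsas 605 EC.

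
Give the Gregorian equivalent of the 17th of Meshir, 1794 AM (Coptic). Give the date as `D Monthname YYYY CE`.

Julian Day Number of the source date = 2480089.
Converting JDN 2480089 to the Gregorian calendar gives 24 February 2078 CE.

24 February 2078 CE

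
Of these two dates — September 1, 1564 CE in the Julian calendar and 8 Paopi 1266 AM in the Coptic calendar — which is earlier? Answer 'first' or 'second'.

Converting both to JDN: 2292553 vs 2287108; the smaller is the second.

second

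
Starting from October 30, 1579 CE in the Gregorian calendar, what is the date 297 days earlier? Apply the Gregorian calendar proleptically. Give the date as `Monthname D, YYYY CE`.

January 6, 1579 CE

JDN of October 30, 1579 CE = 2298080.
2298080 − 297 = 2297783.
JDN 2297783 in the Gregorian calendar is January 6, 1579 CE.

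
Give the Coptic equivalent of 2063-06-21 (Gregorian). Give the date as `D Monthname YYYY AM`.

Both dates share Julian Day Number 2474727; in the Coptic calendar that is 14 Paoni 1779 AM.

14 Paoni 1779 AM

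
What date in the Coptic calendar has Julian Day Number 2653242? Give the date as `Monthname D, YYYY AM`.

Paremhat 11, 2268 AM

JDN 2653242 is 24 March 2552 in the Gregorian calendar.
In the Coptic calendar that day is Paremhat 11, 2268 AM.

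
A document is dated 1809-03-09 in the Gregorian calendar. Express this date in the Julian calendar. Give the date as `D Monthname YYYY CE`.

The Julian–Gregorian offset here is 12 days (Julian trailing).
9 March 1809 Gregorian − 12 days → 25 February 1809 Julian.

25 February 1809 CE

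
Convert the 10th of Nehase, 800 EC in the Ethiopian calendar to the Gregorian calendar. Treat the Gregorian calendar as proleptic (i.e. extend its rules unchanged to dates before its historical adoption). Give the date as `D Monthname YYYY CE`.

7 August 808 CE

Both dates share Julian Day Number 2016395; in the Gregorian calendar that is 7 August 808 CE.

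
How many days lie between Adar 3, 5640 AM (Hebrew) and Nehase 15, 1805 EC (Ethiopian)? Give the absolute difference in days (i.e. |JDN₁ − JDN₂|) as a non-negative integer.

JDN of the first date = 2407761.
JDN of the second date = 2383476.
|2383476 − 2407761| = 24285.

24285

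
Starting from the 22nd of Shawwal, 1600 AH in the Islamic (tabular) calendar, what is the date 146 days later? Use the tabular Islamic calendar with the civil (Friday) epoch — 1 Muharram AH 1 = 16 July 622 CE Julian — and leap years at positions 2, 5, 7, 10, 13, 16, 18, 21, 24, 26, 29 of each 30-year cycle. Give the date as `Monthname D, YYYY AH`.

Counting 146 days forward from JDN 2515359 reaches JDN 2515505, which is Rabi' al-Awwal 20, 1601 AH.

Rabi' al-Awwal 20, 1601 AH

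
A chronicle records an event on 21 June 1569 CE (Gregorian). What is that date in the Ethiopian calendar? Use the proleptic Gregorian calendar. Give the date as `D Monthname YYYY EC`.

17 Sene 1561 EC

Julian Day Number of the source date = 2294297.
Converting JDN 2294297 to the Ethiopian calendar gives 17 Sene 1561 EC.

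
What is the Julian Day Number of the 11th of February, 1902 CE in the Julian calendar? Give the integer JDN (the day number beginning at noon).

2415805

Equivalently 24 February 1902 (Gregorian).
JDN 2451545 is 1 January 2000 CE (Gregorian); the target day is −35740 days from there, so JDN = 2415805.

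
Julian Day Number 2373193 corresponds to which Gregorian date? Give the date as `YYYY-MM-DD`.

1785-06-24

Counting from JDN 2299161 = 15 Oct 1582 gives an offset of 74032 days.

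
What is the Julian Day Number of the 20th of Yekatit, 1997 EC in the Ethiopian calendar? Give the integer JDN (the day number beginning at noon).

2453429

In the Gregorian calendar the same day is 27 February 2005.
JDN 2400001 is 17 November 1858 CE (Gregorian), MJD 0; the target day is +53428 days from there, so JDN = 2453429.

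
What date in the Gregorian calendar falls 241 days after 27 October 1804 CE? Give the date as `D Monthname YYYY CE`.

The starting date is JDN 2380257; 2380257 + 241 = 2380498.
JDN 2380498 corresponds to 25 June 1805 CE.

25 June 1805 CE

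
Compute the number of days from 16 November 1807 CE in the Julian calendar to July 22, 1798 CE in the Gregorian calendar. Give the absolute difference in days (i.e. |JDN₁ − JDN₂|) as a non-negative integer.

JDN of the first date = 2381384.
JDN of the second date = 2377969.
|2377969 − 2381384| = 3415.

3415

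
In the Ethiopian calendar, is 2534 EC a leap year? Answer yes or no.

2534 mod 4 = 2; in the Ethiopian calendar a year is leap when year mod 4 = 3, so it is a common year.

no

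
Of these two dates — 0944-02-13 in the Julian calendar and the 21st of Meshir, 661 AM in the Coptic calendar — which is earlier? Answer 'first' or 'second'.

First date → JDN 2065897; second date → JDN 2066265.
JDN 2065897 < JDN 2066265, so the first date is earlier.

first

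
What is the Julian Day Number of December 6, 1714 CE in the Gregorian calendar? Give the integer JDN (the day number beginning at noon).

JDN 2299161 is 15 October 1582 CE (Gregorian); the target day is +48264 days from there, so JDN = 2347425.

2347425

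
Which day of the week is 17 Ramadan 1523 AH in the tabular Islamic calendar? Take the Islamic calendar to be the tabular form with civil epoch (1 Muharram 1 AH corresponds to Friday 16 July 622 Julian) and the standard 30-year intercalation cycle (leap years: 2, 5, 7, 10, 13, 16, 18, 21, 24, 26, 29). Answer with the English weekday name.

Monday

In the Gregorian calendar this is 30 November 2099 (JDN 2488038).
2488038 ≡ 0 (mod 7); counting from Monday = 0 gives Monday.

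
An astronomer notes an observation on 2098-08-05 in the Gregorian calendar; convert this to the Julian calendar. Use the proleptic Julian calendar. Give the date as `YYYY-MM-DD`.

2098-07-23

The Julian–Gregorian offset here is 13 days (Julian trailing).
5 August 2098 Gregorian − 13 days → 23 July 2098 Julian.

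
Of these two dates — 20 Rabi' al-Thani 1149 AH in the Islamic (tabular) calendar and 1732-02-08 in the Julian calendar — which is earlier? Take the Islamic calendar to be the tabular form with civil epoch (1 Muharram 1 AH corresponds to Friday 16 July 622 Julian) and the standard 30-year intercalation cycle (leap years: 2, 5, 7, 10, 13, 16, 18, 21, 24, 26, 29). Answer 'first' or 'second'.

Converting both to JDN: 2355361 vs 2353709; the smaller is the second.

second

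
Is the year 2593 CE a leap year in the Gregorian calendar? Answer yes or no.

2593 is not divisible by 4, so it is a common year.

no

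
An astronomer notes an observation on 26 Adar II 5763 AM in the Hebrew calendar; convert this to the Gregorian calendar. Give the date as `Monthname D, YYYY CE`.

March 30, 2003 CE

Julian Day Number of the source date = 2452729.
Converting JDN 2452729 to the Gregorian calendar gives 30 March 2003 CE.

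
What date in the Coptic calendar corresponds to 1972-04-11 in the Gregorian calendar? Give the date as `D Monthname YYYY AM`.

Both dates share Julian Day Number 2441419; in the Coptic calendar that is 3 Parmouti 1688 AM.

3 Parmouti 1688 AM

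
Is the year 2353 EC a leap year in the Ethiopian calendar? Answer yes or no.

2353 mod 4 = 1; in the Ethiopian calendar a year is leap when year mod 4 = 3, so it is a common year.

no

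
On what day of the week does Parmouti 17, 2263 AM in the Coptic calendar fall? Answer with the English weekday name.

Equivalently 29 April 2547 Gregorian, JDN 2651451.
2651451 ≡ 5 (mod 7); counting from Monday = 0 gives Saturday.

Saturday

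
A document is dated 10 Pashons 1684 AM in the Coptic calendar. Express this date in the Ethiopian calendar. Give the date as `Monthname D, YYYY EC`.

Julian Day Number of the source date = 2439995.
Converting JDN 2439995 to the Ethiopian calendar gives 10 Ginbot 1960 EC.

Ginbot 10, 1960 EC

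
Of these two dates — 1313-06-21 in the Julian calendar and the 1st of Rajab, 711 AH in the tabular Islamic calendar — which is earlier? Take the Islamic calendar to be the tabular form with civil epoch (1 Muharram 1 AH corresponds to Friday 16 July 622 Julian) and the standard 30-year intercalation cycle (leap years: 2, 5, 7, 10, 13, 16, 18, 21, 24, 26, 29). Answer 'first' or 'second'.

second

Converting both to JDN: 2200803 vs 2200217; the smaller is the second.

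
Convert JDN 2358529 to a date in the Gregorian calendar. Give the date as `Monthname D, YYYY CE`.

May 1, 1745 CE

JDN 2451545 is 1 Jan 2000; 2358529 is −93016 days from there.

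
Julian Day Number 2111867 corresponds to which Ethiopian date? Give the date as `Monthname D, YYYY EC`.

Tahsas 27, 1062 EC

JDN 2111867 is 29 December 1069 in the proleptic Gregorian calendar.
In the Ethiopian calendar that day is Tahsas 27, 1062 EC.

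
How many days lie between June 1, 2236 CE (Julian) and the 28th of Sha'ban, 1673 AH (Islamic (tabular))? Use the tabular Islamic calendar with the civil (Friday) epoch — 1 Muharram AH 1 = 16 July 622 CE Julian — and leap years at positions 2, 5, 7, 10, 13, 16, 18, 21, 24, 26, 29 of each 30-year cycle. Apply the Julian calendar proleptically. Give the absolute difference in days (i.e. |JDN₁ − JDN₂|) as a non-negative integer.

JDN of the first date = 2537909.
JDN of the second date = 2541175.
|2541175 − 2537909| = 3266.

3266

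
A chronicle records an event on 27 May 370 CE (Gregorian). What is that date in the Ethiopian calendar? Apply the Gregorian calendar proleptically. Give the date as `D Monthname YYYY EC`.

Both dates share Julian Day Number 1856346; in the Ethiopian calendar that is 1 Sene 362 EC.

1 Sene 362 EC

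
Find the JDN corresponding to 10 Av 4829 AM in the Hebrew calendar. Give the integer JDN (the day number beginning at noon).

In the proleptic Gregorian calendar the same day is 6 August 1069.
JDN 2400001 is 17 November 1858 CE (Gregorian), MJD 0; the target day is −288279 days from there, so JDN = 2111722.

2111722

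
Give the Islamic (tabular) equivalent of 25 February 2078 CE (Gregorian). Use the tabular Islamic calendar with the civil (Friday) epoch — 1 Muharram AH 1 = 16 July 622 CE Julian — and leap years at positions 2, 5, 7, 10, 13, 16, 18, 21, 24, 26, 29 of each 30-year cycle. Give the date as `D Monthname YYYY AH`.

Both dates share Julian Day Number 2480090; in the tabular Islamic calendar that is 12 Rabi' al-Thani 1501 AH.

12 Rabi' al-Thani 1501 AH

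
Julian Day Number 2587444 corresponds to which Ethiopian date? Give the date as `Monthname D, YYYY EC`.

Tir 18, 2364 EC

JDN 2587444 is 30 January 2372 in the Gregorian calendar.
In the Ethiopian calendar that day is Tir 18, 2364 EC.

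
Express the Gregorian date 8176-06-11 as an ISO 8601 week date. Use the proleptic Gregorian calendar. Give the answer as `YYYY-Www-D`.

The weekday is Tuesday (ISO weekday 2).
That Tuesday belongs to ISO week 24 of ISO year 8176.

8176-W24-2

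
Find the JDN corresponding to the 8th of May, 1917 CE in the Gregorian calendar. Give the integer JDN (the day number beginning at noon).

2421357

JDN 2299161 is 15 October 1582 CE (Gregorian); the target day is +122196 days from there, so JDN = 2421357.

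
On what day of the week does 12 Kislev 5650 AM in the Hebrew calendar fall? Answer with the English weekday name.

Thursday

Equivalently 5 December 1889 Gregorian, JDN 2411342.
2411342 ≡ 3 (mod 7); counting from Monday = 0 gives Thursday.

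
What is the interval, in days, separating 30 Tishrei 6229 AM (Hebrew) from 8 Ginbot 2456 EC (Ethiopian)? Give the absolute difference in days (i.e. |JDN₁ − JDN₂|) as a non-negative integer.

JDN of the first date = 2622769.
JDN of the second date = 2621157.
|2621157 − 2622769| = 1612.

1612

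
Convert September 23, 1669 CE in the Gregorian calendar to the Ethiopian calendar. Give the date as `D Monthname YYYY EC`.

Julian Day Number of the source date = 2330916.
Converting JDN 2330916 to the Ethiopian calendar gives 16 Meskerem 1662 EC.

16 Meskerem 1662 EC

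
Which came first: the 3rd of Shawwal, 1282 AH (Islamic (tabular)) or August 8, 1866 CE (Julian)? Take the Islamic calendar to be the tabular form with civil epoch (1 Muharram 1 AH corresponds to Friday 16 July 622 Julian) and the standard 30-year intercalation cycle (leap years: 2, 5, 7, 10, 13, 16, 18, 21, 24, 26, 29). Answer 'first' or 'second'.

Converting both to JDN: 2402652 vs 2402834; the smaller is the first.

first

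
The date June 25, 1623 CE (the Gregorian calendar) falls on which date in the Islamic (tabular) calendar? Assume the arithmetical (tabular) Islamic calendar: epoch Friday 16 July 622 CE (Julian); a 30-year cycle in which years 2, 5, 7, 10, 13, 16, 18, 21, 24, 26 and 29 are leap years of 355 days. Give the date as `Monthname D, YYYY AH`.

Sha'ban 26, 1032 AH

Both dates share Julian Day Number 2314024; in the tabular Islamic calendar that is 26 Sha'ban 1032 AH.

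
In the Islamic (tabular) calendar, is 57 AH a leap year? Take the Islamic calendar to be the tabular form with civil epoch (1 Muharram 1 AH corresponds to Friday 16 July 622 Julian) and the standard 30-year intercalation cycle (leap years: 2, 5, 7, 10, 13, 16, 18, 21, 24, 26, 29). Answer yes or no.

no

Year 57 AH is year 27 of its 30-year cycle; leap positions are 2, 5, 7, 10, 13, 16, 18, 21, 24, 26, 29, so it is a common year (354 days).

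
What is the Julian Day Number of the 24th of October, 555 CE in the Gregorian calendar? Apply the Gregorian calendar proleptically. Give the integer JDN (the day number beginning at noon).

JDN 2451545 is 1 January 2000 CE (Gregorian); the target day is −527479 days from there, so JDN = 1924066.

1924066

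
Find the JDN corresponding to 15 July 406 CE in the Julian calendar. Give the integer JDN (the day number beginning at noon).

1869545

In the proleptic Gregorian calendar the same day is 16 July 406.
JDN 2451545 is 1 January 2000 CE (Gregorian); the target day is −582000 days from there, so JDN = 1869545.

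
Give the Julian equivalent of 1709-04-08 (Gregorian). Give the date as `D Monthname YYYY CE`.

28 March 1709 CE

For dates in this range the Gregorian date is 11 days ahead of the Julian.
8 April 1709 Gregorian − 11 days → 28 March 1709 Julian.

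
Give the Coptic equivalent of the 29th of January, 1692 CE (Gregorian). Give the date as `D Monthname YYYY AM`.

23 Tobi 1408 AM

Both dates share Julian Day Number 2339079; in the Coptic calendar that is 23 Tobi 1408 AM.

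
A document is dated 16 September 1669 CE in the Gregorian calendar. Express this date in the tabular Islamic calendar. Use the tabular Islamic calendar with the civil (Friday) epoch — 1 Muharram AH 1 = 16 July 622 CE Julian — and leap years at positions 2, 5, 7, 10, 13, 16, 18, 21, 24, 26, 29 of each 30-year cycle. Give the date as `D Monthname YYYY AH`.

Julian Day Number of the source date = 2330909.
Converting JDN 2330909 to the tabular Islamic calendar gives 19 Rabi' al-Thani 1080 AH.

19 Rabi' al-Thani 1080 AH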